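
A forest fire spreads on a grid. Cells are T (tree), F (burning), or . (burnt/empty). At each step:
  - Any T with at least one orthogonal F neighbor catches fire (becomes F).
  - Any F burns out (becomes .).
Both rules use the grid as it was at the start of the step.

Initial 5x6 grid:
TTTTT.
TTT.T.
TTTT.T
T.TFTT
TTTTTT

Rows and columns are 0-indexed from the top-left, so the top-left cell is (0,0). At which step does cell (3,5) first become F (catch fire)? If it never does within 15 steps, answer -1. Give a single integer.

Step 1: cell (3,5)='T' (+4 fires, +1 burnt)
Step 2: cell (3,5)='F' (+4 fires, +4 burnt)
  -> target ignites at step 2
Step 3: cell (3,5)='.' (+5 fires, +4 burnt)
Step 4: cell (3,5)='.' (+4 fires, +5 burnt)
Step 5: cell (3,5)='.' (+4 fires, +4 burnt)
Step 6: cell (3,5)='.' (+2 fires, +4 burnt)
Step 7: cell (3,5)='.' (+1 fires, +2 burnt)
Step 8: cell (3,5)='.' (+0 fires, +1 burnt)
  fire out at step 8

2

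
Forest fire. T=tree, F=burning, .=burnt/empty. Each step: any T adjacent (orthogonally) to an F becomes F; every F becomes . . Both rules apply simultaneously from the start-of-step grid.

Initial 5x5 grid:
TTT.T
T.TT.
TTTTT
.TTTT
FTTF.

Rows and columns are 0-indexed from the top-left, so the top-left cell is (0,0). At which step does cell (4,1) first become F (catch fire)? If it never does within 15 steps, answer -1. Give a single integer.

Step 1: cell (4,1)='F' (+3 fires, +2 burnt)
  -> target ignites at step 1
Step 2: cell (4,1)='.' (+4 fires, +3 burnt)
Step 3: cell (4,1)='.' (+4 fires, +4 burnt)
Step 4: cell (4,1)='.' (+2 fires, +4 burnt)
Step 5: cell (4,1)='.' (+2 fires, +2 burnt)
Step 6: cell (4,1)='.' (+2 fires, +2 burnt)
Step 7: cell (4,1)='.' (+0 fires, +2 burnt)
  fire out at step 7

1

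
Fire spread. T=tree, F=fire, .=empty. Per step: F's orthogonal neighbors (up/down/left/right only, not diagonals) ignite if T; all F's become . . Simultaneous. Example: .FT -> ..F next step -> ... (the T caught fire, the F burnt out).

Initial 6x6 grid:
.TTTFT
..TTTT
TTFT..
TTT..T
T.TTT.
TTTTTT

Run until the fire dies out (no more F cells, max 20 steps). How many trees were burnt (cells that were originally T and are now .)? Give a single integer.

Answer: 24

Derivation:
Step 1: +7 fires, +2 burnt (F count now 7)
Step 2: +6 fires, +7 burnt (F count now 6)
Step 3: +4 fires, +6 burnt (F count now 4)
Step 4: +4 fires, +4 burnt (F count now 4)
Step 5: +2 fires, +4 burnt (F count now 2)
Step 6: +1 fires, +2 burnt (F count now 1)
Step 7: +0 fires, +1 burnt (F count now 0)
Fire out after step 7
Initially T: 25, now '.': 35
Total burnt (originally-T cells now '.'): 24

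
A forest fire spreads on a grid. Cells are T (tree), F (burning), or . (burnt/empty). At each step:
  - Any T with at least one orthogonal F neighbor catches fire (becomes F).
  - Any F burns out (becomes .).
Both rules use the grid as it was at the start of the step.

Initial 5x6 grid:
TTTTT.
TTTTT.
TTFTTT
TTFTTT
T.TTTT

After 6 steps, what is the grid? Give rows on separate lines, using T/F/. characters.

Step 1: 6 trees catch fire, 2 burn out
  TTTTT.
  TTFTT.
  TF.FTT
  TF.FTT
  T.FTTT
Step 2: 8 trees catch fire, 6 burn out
  TTFTT.
  TF.FT.
  F...FT
  F...FT
  T..FTT
Step 3: 8 trees catch fire, 8 burn out
  TF.FT.
  F...F.
  .....F
  .....F
  F...FT
Step 4: 3 trees catch fire, 8 burn out
  F...F.
  ......
  ......
  ......
  .....F
Step 5: 0 trees catch fire, 3 burn out
  ......
  ......
  ......
  ......
  ......
Step 6: 0 trees catch fire, 0 burn out
  ......
  ......
  ......
  ......
  ......

......
......
......
......
......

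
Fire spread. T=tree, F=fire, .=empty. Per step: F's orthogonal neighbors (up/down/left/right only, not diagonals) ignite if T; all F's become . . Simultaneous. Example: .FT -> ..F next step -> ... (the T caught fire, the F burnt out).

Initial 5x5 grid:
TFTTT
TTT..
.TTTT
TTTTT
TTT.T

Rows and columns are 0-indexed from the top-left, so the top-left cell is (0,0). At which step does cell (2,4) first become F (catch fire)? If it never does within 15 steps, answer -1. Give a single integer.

Step 1: cell (2,4)='T' (+3 fires, +1 burnt)
Step 2: cell (2,4)='T' (+4 fires, +3 burnt)
Step 3: cell (2,4)='T' (+3 fires, +4 burnt)
Step 4: cell (2,4)='T' (+4 fires, +3 burnt)
Step 5: cell (2,4)='F' (+4 fires, +4 burnt)
  -> target ignites at step 5
Step 6: cell (2,4)='.' (+1 fires, +4 burnt)
Step 7: cell (2,4)='.' (+1 fires, +1 burnt)
Step 8: cell (2,4)='.' (+0 fires, +1 burnt)
  fire out at step 8

5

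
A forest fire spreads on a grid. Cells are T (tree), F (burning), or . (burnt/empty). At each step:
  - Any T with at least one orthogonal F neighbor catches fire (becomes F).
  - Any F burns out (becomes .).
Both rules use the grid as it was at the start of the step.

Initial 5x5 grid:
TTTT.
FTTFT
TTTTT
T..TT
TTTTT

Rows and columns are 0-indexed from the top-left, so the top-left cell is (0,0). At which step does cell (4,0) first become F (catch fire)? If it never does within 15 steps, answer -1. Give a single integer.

Step 1: cell (4,0)='T' (+7 fires, +2 burnt)
Step 2: cell (4,0)='T' (+7 fires, +7 burnt)
Step 3: cell (4,0)='F' (+3 fires, +7 burnt)
  -> target ignites at step 3
Step 4: cell (4,0)='.' (+3 fires, +3 burnt)
Step 5: cell (4,0)='.' (+0 fires, +3 burnt)
  fire out at step 5

3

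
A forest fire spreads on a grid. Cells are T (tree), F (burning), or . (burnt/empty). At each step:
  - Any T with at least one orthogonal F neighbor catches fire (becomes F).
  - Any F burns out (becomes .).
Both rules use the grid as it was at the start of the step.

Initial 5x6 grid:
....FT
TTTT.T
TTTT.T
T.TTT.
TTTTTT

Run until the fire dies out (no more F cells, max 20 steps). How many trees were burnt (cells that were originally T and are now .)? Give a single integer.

Step 1: +1 fires, +1 burnt (F count now 1)
Step 2: +1 fires, +1 burnt (F count now 1)
Step 3: +1 fires, +1 burnt (F count now 1)
Step 4: +0 fires, +1 burnt (F count now 0)
Fire out after step 4
Initially T: 21, now '.': 12
Total burnt (originally-T cells now '.'): 3

Answer: 3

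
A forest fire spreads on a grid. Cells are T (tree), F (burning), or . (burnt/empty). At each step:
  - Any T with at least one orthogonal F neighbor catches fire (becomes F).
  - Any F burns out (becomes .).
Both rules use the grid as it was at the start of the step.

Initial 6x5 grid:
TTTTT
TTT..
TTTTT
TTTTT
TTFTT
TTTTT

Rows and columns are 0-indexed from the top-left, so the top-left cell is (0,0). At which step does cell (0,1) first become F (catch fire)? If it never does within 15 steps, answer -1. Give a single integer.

Step 1: cell (0,1)='T' (+4 fires, +1 burnt)
Step 2: cell (0,1)='T' (+7 fires, +4 burnt)
Step 3: cell (0,1)='T' (+7 fires, +7 burnt)
Step 4: cell (0,1)='T' (+4 fires, +7 burnt)
Step 5: cell (0,1)='F' (+3 fires, +4 burnt)
  -> target ignites at step 5
Step 6: cell (0,1)='.' (+2 fires, +3 burnt)
Step 7: cell (0,1)='.' (+0 fires, +2 burnt)
  fire out at step 7

5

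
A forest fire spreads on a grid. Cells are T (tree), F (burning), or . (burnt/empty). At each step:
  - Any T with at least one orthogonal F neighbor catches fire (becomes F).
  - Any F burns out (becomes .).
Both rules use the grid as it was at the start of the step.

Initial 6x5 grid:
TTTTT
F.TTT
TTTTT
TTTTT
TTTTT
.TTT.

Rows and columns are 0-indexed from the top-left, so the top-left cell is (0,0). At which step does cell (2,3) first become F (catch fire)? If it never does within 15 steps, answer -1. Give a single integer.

Step 1: cell (2,3)='T' (+2 fires, +1 burnt)
Step 2: cell (2,3)='T' (+3 fires, +2 burnt)
Step 3: cell (2,3)='T' (+4 fires, +3 burnt)
Step 4: cell (2,3)='F' (+5 fires, +4 burnt)
  -> target ignites at step 4
Step 5: cell (2,3)='.' (+6 fires, +5 burnt)
Step 6: cell (2,3)='.' (+4 fires, +6 burnt)
Step 7: cell (2,3)='.' (+2 fires, +4 burnt)
Step 8: cell (2,3)='.' (+0 fires, +2 burnt)
  fire out at step 8

4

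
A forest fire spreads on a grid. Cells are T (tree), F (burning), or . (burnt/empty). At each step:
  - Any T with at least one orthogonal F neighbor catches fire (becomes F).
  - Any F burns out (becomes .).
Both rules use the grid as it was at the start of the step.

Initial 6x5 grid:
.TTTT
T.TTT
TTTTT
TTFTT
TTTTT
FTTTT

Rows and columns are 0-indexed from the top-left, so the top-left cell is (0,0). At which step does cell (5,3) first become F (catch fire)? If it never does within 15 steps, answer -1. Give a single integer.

Step 1: cell (5,3)='T' (+6 fires, +2 burnt)
Step 2: cell (5,3)='T' (+8 fires, +6 burnt)
Step 3: cell (5,3)='F' (+6 fires, +8 burnt)
  -> target ignites at step 3
Step 4: cell (5,3)='.' (+5 fires, +6 burnt)
Step 5: cell (5,3)='.' (+1 fires, +5 burnt)
Step 6: cell (5,3)='.' (+0 fires, +1 burnt)
  fire out at step 6

3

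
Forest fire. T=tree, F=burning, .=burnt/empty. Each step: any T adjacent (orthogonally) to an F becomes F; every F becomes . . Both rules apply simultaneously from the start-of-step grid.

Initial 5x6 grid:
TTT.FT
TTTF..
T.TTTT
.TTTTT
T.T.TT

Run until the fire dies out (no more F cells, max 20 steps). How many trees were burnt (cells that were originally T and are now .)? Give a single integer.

Step 1: +3 fires, +2 burnt (F count now 3)
Step 2: +5 fires, +3 burnt (F count now 5)
Step 3: +5 fires, +5 burnt (F count now 5)
Step 4: +6 fires, +5 burnt (F count now 6)
Step 5: +1 fires, +6 burnt (F count now 1)
Step 6: +0 fires, +1 burnt (F count now 0)
Fire out after step 6
Initially T: 21, now '.': 29
Total burnt (originally-T cells now '.'): 20

Answer: 20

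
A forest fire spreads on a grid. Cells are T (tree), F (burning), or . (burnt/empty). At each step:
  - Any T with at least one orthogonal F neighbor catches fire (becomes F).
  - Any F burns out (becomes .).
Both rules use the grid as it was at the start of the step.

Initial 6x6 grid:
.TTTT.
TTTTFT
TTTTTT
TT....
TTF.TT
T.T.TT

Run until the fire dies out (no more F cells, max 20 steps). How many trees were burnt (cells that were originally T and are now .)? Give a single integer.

Answer: 21

Derivation:
Step 1: +6 fires, +2 burnt (F count now 6)
Step 2: +6 fires, +6 burnt (F count now 6)
Step 3: +6 fires, +6 burnt (F count now 6)
Step 4: +3 fires, +6 burnt (F count now 3)
Step 5: +0 fires, +3 burnt (F count now 0)
Fire out after step 5
Initially T: 25, now '.': 32
Total burnt (originally-T cells now '.'): 21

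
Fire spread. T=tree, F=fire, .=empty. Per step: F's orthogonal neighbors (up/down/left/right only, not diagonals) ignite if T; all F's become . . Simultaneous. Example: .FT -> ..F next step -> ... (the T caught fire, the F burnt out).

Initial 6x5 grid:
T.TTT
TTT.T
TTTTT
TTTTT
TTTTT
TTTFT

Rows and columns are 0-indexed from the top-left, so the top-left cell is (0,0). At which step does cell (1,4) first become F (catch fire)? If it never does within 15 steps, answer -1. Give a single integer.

Step 1: cell (1,4)='T' (+3 fires, +1 burnt)
Step 2: cell (1,4)='T' (+4 fires, +3 burnt)
Step 3: cell (1,4)='T' (+5 fires, +4 burnt)
Step 4: cell (1,4)='T' (+4 fires, +5 burnt)
Step 5: cell (1,4)='F' (+4 fires, +4 burnt)
  -> target ignites at step 5
Step 6: cell (1,4)='.' (+4 fires, +4 burnt)
Step 7: cell (1,4)='.' (+2 fires, +4 burnt)
Step 8: cell (1,4)='.' (+1 fires, +2 burnt)
Step 9: cell (1,4)='.' (+0 fires, +1 burnt)
  fire out at step 9

5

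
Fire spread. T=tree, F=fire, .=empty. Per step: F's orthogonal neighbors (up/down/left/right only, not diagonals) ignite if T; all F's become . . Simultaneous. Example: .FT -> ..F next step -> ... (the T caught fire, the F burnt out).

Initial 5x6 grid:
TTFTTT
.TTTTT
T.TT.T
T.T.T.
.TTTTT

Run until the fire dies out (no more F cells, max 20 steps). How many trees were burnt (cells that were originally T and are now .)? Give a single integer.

Step 1: +3 fires, +1 burnt (F count now 3)
Step 2: +5 fires, +3 burnt (F count now 5)
Step 3: +4 fires, +5 burnt (F count now 4)
Step 4: +2 fires, +4 burnt (F count now 2)
Step 5: +3 fires, +2 burnt (F count now 3)
Step 6: +1 fires, +3 burnt (F count now 1)
Step 7: +2 fires, +1 burnt (F count now 2)
Step 8: +0 fires, +2 burnt (F count now 0)
Fire out after step 8
Initially T: 22, now '.': 28
Total burnt (originally-T cells now '.'): 20

Answer: 20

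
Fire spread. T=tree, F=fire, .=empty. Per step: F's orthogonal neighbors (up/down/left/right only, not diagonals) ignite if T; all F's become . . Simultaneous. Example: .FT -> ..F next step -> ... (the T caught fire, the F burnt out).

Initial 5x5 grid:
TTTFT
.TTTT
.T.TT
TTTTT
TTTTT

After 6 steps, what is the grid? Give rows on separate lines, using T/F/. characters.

Step 1: 3 trees catch fire, 1 burn out
  TTF.F
  .TTFT
  .T.TT
  TTTTT
  TTTTT
Step 2: 4 trees catch fire, 3 burn out
  TF...
  .TF.F
  .T.FT
  TTTTT
  TTTTT
Step 3: 4 trees catch fire, 4 burn out
  F....
  .F...
  .T..F
  TTTFT
  TTTTT
Step 4: 4 trees catch fire, 4 burn out
  .....
  .....
  .F...
  TTF.F
  TTTFT
Step 5: 3 trees catch fire, 4 burn out
  .....
  .....
  .....
  TF...
  TTF.F
Step 6: 2 trees catch fire, 3 burn out
  .....
  .....
  .....
  F....
  TF...

.....
.....
.....
F....
TF...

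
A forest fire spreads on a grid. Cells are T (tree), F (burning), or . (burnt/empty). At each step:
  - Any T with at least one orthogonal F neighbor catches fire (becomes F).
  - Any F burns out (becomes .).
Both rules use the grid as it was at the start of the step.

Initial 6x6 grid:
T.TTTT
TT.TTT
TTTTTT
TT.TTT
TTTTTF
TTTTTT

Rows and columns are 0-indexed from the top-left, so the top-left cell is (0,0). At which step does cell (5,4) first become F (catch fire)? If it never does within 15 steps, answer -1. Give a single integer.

Step 1: cell (5,4)='T' (+3 fires, +1 burnt)
Step 2: cell (5,4)='F' (+4 fires, +3 burnt)
  -> target ignites at step 2
Step 3: cell (5,4)='.' (+5 fires, +4 burnt)
Step 4: cell (5,4)='.' (+5 fires, +5 burnt)
Step 5: cell (5,4)='.' (+6 fires, +5 burnt)
Step 6: cell (5,4)='.' (+4 fires, +6 burnt)
Step 7: cell (5,4)='.' (+3 fires, +4 burnt)
Step 8: cell (5,4)='.' (+1 fires, +3 burnt)
Step 9: cell (5,4)='.' (+1 fires, +1 burnt)
Step 10: cell (5,4)='.' (+0 fires, +1 burnt)
  fire out at step 10

2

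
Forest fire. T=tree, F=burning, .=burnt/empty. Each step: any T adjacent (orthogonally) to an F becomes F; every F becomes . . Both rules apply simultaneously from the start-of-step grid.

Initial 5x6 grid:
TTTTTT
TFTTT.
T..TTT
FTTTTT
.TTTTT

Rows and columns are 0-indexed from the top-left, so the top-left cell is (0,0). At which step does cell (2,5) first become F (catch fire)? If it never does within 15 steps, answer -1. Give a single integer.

Step 1: cell (2,5)='T' (+5 fires, +2 burnt)
Step 2: cell (2,5)='T' (+5 fires, +5 burnt)
Step 3: cell (2,5)='T' (+5 fires, +5 burnt)
Step 4: cell (2,5)='T' (+4 fires, +5 burnt)
Step 5: cell (2,5)='F' (+4 fires, +4 burnt)
  -> target ignites at step 5
Step 6: cell (2,5)='.' (+1 fires, +4 burnt)
Step 7: cell (2,5)='.' (+0 fires, +1 burnt)
  fire out at step 7

5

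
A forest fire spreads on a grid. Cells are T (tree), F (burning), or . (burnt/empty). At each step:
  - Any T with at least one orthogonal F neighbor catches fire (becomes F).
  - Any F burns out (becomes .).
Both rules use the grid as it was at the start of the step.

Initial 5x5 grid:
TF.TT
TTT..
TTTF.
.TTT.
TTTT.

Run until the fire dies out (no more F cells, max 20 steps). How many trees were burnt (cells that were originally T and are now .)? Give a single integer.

Step 1: +4 fires, +2 burnt (F count now 4)
Step 2: +5 fires, +4 burnt (F count now 5)
Step 3: +3 fires, +5 burnt (F count now 3)
Step 4: +1 fires, +3 burnt (F count now 1)
Step 5: +1 fires, +1 burnt (F count now 1)
Step 6: +0 fires, +1 burnt (F count now 0)
Fire out after step 6
Initially T: 16, now '.': 23
Total burnt (originally-T cells now '.'): 14

Answer: 14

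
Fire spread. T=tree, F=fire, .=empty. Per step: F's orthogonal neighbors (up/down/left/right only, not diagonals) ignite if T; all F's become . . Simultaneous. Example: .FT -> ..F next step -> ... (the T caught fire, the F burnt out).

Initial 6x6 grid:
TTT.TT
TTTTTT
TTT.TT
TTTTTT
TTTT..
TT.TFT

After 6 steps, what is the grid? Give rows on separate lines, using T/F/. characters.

Step 1: 2 trees catch fire, 1 burn out
  TTT.TT
  TTTTTT
  TTT.TT
  TTTTTT
  TTTT..
  TT.F.F
Step 2: 1 trees catch fire, 2 burn out
  TTT.TT
  TTTTTT
  TTT.TT
  TTTTTT
  TTTF..
  TT....
Step 3: 2 trees catch fire, 1 burn out
  TTT.TT
  TTTTTT
  TTT.TT
  TTTFTT
  TTF...
  TT....
Step 4: 3 trees catch fire, 2 burn out
  TTT.TT
  TTTTTT
  TTT.TT
  TTF.FT
  TF....
  TT....
Step 5: 6 trees catch fire, 3 burn out
  TTT.TT
  TTTTTT
  TTF.FT
  TF...F
  F.....
  TF....
Step 6: 6 trees catch fire, 6 burn out
  TTT.TT
  TTFTFT
  TF...F
  F.....
  ......
  F.....

TTT.TT
TTFTFT
TF...F
F.....
......
F.....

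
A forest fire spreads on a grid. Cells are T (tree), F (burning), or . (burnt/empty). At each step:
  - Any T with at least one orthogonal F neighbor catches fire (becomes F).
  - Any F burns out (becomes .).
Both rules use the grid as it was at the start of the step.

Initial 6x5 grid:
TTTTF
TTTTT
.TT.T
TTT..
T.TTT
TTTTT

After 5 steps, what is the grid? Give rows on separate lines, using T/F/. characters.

Step 1: 2 trees catch fire, 1 burn out
  TTTF.
  TTTTF
  .TT.T
  TTT..
  T.TTT
  TTTTT
Step 2: 3 trees catch fire, 2 burn out
  TTF..
  TTTF.
  .TT.F
  TTT..
  T.TTT
  TTTTT
Step 3: 2 trees catch fire, 3 burn out
  TF...
  TTF..
  .TT..
  TTT..
  T.TTT
  TTTTT
Step 4: 3 trees catch fire, 2 burn out
  F....
  TF...
  .TF..
  TTT..
  T.TTT
  TTTTT
Step 5: 3 trees catch fire, 3 burn out
  .....
  F....
  .F...
  TTF..
  T.TTT
  TTTTT

.....
F....
.F...
TTF..
T.TTT
TTTTT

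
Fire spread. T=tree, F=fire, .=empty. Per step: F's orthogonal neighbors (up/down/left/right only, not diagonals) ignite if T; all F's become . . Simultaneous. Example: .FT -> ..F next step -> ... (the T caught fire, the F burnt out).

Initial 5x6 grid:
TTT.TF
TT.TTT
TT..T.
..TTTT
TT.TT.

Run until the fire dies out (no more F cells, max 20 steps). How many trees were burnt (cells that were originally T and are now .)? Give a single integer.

Answer: 11

Derivation:
Step 1: +2 fires, +1 burnt (F count now 2)
Step 2: +1 fires, +2 burnt (F count now 1)
Step 3: +2 fires, +1 burnt (F count now 2)
Step 4: +1 fires, +2 burnt (F count now 1)
Step 5: +3 fires, +1 burnt (F count now 3)
Step 6: +2 fires, +3 burnt (F count now 2)
Step 7: +0 fires, +2 burnt (F count now 0)
Fire out after step 7
Initially T: 20, now '.': 21
Total burnt (originally-T cells now '.'): 11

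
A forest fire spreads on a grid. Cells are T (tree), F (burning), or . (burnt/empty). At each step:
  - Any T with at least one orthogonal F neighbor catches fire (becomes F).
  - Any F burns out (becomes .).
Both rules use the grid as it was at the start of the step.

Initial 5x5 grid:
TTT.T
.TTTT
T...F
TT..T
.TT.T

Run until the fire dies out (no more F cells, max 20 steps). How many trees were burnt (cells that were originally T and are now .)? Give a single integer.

Answer: 10

Derivation:
Step 1: +2 fires, +1 burnt (F count now 2)
Step 2: +3 fires, +2 burnt (F count now 3)
Step 3: +1 fires, +3 burnt (F count now 1)
Step 4: +2 fires, +1 burnt (F count now 2)
Step 5: +1 fires, +2 burnt (F count now 1)
Step 6: +1 fires, +1 burnt (F count now 1)
Step 7: +0 fires, +1 burnt (F count now 0)
Fire out after step 7
Initially T: 15, now '.': 20
Total burnt (originally-T cells now '.'): 10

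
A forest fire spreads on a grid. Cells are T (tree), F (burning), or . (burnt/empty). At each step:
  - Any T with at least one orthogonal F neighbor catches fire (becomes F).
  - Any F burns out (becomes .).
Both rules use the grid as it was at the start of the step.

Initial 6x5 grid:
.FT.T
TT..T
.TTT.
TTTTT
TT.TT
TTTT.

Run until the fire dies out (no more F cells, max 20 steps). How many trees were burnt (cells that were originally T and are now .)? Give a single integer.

Step 1: +2 fires, +1 burnt (F count now 2)
Step 2: +2 fires, +2 burnt (F count now 2)
Step 3: +2 fires, +2 burnt (F count now 2)
Step 4: +4 fires, +2 burnt (F count now 4)
Step 5: +3 fires, +4 burnt (F count now 3)
Step 6: +4 fires, +3 burnt (F count now 4)
Step 7: +2 fires, +4 burnt (F count now 2)
Step 8: +0 fires, +2 burnt (F count now 0)
Fire out after step 8
Initially T: 21, now '.': 28
Total burnt (originally-T cells now '.'): 19

Answer: 19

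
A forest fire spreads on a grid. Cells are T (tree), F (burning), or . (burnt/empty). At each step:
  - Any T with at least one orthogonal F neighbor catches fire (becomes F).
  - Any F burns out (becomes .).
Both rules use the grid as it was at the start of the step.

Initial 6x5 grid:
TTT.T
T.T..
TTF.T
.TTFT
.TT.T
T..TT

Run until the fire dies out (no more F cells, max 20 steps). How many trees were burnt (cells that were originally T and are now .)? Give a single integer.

Step 1: +4 fires, +2 burnt (F count now 4)
Step 2: +6 fires, +4 burnt (F count now 6)
Step 3: +4 fires, +6 burnt (F count now 4)
Step 4: +2 fires, +4 burnt (F count now 2)
Step 5: +0 fires, +2 burnt (F count now 0)
Fire out after step 5
Initially T: 18, now '.': 28
Total burnt (originally-T cells now '.'): 16

Answer: 16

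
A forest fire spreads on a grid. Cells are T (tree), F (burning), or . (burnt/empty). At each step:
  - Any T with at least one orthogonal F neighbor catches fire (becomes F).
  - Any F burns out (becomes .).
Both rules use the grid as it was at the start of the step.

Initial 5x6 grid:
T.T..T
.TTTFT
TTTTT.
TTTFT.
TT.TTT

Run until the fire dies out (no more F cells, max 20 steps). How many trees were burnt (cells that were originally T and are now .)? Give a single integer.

Step 1: +7 fires, +2 burnt (F count now 7)
Step 2: +5 fires, +7 burnt (F count now 5)
Step 3: +6 fires, +5 burnt (F count now 6)
Step 4: +2 fires, +6 burnt (F count now 2)
Step 5: +0 fires, +2 burnt (F count now 0)
Fire out after step 5
Initially T: 21, now '.': 29
Total burnt (originally-T cells now '.'): 20

Answer: 20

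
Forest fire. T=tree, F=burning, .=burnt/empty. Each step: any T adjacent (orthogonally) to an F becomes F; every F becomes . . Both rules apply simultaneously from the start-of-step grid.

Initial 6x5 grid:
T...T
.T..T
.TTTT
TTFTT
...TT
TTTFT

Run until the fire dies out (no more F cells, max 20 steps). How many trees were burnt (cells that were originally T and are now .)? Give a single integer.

Answer: 17

Derivation:
Step 1: +6 fires, +2 burnt (F count now 6)
Step 2: +6 fires, +6 burnt (F count now 6)
Step 3: +3 fires, +6 burnt (F count now 3)
Step 4: +1 fires, +3 burnt (F count now 1)
Step 5: +1 fires, +1 burnt (F count now 1)
Step 6: +0 fires, +1 burnt (F count now 0)
Fire out after step 6
Initially T: 18, now '.': 29
Total burnt (originally-T cells now '.'): 17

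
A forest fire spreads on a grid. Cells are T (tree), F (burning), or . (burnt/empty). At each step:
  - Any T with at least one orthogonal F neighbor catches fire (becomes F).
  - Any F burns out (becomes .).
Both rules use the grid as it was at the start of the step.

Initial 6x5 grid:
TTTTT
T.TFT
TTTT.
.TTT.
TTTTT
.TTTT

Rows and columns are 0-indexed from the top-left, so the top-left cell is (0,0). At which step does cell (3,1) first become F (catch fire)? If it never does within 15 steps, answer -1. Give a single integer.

Step 1: cell (3,1)='T' (+4 fires, +1 burnt)
Step 2: cell (3,1)='T' (+4 fires, +4 burnt)
Step 3: cell (3,1)='T' (+4 fires, +4 burnt)
Step 4: cell (3,1)='F' (+6 fires, +4 burnt)
  -> target ignites at step 4
Step 5: cell (3,1)='.' (+4 fires, +6 burnt)
Step 6: cell (3,1)='.' (+2 fires, +4 burnt)
Step 7: cell (3,1)='.' (+0 fires, +2 burnt)
  fire out at step 7

4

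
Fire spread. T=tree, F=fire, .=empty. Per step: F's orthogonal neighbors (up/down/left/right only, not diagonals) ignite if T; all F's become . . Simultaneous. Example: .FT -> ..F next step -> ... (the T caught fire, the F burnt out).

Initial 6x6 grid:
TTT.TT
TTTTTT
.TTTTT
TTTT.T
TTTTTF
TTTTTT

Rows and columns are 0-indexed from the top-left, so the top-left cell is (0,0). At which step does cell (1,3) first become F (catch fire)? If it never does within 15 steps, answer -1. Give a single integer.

Step 1: cell (1,3)='T' (+3 fires, +1 burnt)
Step 2: cell (1,3)='T' (+3 fires, +3 burnt)
Step 3: cell (1,3)='T' (+5 fires, +3 burnt)
Step 4: cell (1,3)='T' (+6 fires, +5 burnt)
Step 5: cell (1,3)='F' (+6 fires, +6 burnt)
  -> target ignites at step 5
Step 6: cell (1,3)='.' (+4 fires, +6 burnt)
Step 7: cell (1,3)='.' (+2 fires, +4 burnt)
Step 8: cell (1,3)='.' (+2 fires, +2 burnt)
Step 9: cell (1,3)='.' (+1 fires, +2 burnt)
Step 10: cell (1,3)='.' (+0 fires, +1 burnt)
  fire out at step 10

5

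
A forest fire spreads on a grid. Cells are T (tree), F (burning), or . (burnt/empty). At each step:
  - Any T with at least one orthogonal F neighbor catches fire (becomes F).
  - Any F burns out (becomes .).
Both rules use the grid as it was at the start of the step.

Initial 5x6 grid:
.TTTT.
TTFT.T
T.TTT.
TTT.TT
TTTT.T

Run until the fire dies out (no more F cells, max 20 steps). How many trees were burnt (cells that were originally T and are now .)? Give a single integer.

Step 1: +4 fires, +1 burnt (F count now 4)
Step 2: +5 fires, +4 burnt (F count now 5)
Step 3: +5 fires, +5 burnt (F count now 5)
Step 4: +4 fires, +5 burnt (F count now 4)
Step 5: +2 fires, +4 burnt (F count now 2)
Step 6: +1 fires, +2 burnt (F count now 1)
Step 7: +0 fires, +1 burnt (F count now 0)
Fire out after step 7
Initially T: 22, now '.': 29
Total burnt (originally-T cells now '.'): 21

Answer: 21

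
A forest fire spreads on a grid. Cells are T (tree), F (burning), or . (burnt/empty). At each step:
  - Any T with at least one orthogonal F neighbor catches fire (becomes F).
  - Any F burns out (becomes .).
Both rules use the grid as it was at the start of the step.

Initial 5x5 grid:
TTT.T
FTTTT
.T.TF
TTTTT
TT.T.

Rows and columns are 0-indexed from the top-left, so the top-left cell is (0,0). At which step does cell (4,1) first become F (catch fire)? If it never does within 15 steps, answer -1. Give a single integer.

Step 1: cell (4,1)='T' (+5 fires, +2 burnt)
Step 2: cell (4,1)='T' (+6 fires, +5 burnt)
Step 3: cell (4,1)='T' (+4 fires, +6 burnt)
Step 4: cell (4,1)='F' (+2 fires, +4 burnt)
  -> target ignites at step 4
Step 5: cell (4,1)='.' (+1 fires, +2 burnt)
Step 6: cell (4,1)='.' (+0 fires, +1 burnt)
  fire out at step 6

4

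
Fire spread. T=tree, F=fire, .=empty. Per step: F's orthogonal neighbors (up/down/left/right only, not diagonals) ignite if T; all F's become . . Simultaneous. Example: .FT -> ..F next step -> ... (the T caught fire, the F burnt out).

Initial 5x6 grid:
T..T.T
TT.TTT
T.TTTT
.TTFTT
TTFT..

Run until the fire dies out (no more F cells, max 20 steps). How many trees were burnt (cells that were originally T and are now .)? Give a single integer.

Step 1: +5 fires, +2 burnt (F count now 5)
Step 2: +6 fires, +5 burnt (F count now 6)
Step 3: +3 fires, +6 burnt (F count now 3)
Step 4: +1 fires, +3 burnt (F count now 1)
Step 5: +1 fires, +1 burnt (F count now 1)
Step 6: +0 fires, +1 burnt (F count now 0)
Fire out after step 6
Initially T: 20, now '.': 26
Total burnt (originally-T cells now '.'): 16

Answer: 16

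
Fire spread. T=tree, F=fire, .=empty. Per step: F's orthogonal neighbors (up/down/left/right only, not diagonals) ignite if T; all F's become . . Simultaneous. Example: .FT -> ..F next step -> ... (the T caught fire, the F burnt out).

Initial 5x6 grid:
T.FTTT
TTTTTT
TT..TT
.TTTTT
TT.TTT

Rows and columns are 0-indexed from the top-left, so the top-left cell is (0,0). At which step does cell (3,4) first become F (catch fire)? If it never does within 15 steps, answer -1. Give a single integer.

Step 1: cell (3,4)='T' (+2 fires, +1 burnt)
Step 2: cell (3,4)='T' (+3 fires, +2 burnt)
Step 3: cell (3,4)='T' (+4 fires, +3 burnt)
Step 4: cell (3,4)='T' (+5 fires, +4 burnt)
Step 5: cell (3,4)='F' (+4 fires, +5 burnt)
  -> target ignites at step 5
Step 6: cell (3,4)='.' (+4 fires, +4 burnt)
Step 7: cell (3,4)='.' (+2 fires, +4 burnt)
Step 8: cell (3,4)='.' (+0 fires, +2 burnt)
  fire out at step 8

5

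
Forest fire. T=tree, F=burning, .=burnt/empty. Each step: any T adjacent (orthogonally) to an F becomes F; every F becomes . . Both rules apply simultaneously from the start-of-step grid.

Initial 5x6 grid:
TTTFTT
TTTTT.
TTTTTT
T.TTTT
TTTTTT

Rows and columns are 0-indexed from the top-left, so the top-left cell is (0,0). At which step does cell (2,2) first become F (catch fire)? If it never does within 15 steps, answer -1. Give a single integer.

Step 1: cell (2,2)='T' (+3 fires, +1 burnt)
Step 2: cell (2,2)='T' (+5 fires, +3 burnt)
Step 3: cell (2,2)='F' (+5 fires, +5 burnt)
  -> target ignites at step 3
Step 4: cell (2,2)='.' (+6 fires, +5 burnt)
Step 5: cell (2,2)='.' (+4 fires, +6 burnt)
Step 6: cell (2,2)='.' (+3 fires, +4 burnt)
Step 7: cell (2,2)='.' (+1 fires, +3 burnt)
Step 8: cell (2,2)='.' (+0 fires, +1 burnt)
  fire out at step 8

3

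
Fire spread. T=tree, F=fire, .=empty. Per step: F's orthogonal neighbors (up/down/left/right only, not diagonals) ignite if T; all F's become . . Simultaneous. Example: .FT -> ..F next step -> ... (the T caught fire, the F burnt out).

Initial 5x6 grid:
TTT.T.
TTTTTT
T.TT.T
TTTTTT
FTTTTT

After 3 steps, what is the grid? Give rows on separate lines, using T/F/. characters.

Step 1: 2 trees catch fire, 1 burn out
  TTT.T.
  TTTTTT
  T.TT.T
  FTTTTT
  .FTTTT
Step 2: 3 trees catch fire, 2 burn out
  TTT.T.
  TTTTTT
  F.TT.T
  .FTTTT
  ..FTTT
Step 3: 3 trees catch fire, 3 burn out
  TTT.T.
  FTTTTT
  ..TT.T
  ..FTTT
  ...FTT

TTT.T.
FTTTTT
..TT.T
..FTTT
...FTT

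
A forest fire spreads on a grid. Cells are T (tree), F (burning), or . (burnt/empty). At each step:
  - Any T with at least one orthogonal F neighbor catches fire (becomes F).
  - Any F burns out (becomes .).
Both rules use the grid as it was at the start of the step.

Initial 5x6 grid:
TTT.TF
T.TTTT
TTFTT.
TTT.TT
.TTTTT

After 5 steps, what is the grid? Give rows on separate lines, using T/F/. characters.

Step 1: 6 trees catch fire, 2 burn out
  TTT.F.
  T.FTTF
  TF.FT.
  TTF.TT
  .TTTTT
Step 2: 7 trees catch fire, 6 burn out
  TTF...
  T..FF.
  F...F.
  TF..TT
  .TFTTT
Step 3: 6 trees catch fire, 7 burn out
  TF....
  F.....
  ......
  F...FT
  .F.FTT
Step 4: 3 trees catch fire, 6 burn out
  F.....
  ......
  ......
  .....F
  ....FT
Step 5: 1 trees catch fire, 3 burn out
  ......
  ......
  ......
  ......
  .....F

......
......
......
......
.....F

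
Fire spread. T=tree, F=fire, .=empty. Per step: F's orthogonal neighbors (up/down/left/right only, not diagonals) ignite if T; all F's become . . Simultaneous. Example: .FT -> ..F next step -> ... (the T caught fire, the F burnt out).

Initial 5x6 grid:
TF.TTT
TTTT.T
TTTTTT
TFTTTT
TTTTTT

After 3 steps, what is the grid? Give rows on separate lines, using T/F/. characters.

Step 1: 6 trees catch fire, 2 burn out
  F..TTT
  TFTT.T
  TFTTTT
  F.FTTT
  TFTTTT
Step 2: 7 trees catch fire, 6 burn out
  ...TTT
  F.FT.T
  F.FTTT
  ...FTT
  F.FTTT
Step 3: 4 trees catch fire, 7 burn out
  ...TTT
  ...F.T
  ...FTT
  ....FT
  ...FTT

...TTT
...F.T
...FTT
....FT
...FTT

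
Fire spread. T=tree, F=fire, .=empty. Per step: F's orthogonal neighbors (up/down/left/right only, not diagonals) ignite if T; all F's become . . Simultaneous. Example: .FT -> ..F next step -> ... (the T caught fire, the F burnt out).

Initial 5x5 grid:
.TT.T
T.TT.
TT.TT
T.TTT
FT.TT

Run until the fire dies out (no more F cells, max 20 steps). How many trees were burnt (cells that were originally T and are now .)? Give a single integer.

Answer: 5

Derivation:
Step 1: +2 fires, +1 burnt (F count now 2)
Step 2: +1 fires, +2 burnt (F count now 1)
Step 3: +2 fires, +1 burnt (F count now 2)
Step 4: +0 fires, +2 burnt (F count now 0)
Fire out after step 4
Initially T: 17, now '.': 13
Total burnt (originally-T cells now '.'): 5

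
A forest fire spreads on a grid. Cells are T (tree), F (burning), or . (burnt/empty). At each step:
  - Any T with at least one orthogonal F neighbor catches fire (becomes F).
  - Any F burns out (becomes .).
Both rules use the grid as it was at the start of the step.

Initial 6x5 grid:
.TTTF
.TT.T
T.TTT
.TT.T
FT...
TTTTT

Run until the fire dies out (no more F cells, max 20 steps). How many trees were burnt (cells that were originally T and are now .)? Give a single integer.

Answer: 18

Derivation:
Step 1: +4 fires, +2 burnt (F count now 4)
Step 2: +4 fires, +4 burnt (F count now 4)
Step 3: +6 fires, +4 burnt (F count now 6)
Step 4: +3 fires, +6 burnt (F count now 3)
Step 5: +1 fires, +3 burnt (F count now 1)
Step 6: +0 fires, +1 burnt (F count now 0)
Fire out after step 6
Initially T: 19, now '.': 29
Total burnt (originally-T cells now '.'): 18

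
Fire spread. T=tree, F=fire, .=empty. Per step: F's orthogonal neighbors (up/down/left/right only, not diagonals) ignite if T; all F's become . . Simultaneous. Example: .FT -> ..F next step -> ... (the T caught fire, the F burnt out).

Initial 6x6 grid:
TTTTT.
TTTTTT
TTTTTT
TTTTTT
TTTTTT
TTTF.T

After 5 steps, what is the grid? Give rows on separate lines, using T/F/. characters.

Step 1: 2 trees catch fire, 1 burn out
  TTTTT.
  TTTTTT
  TTTTTT
  TTTTTT
  TTTFTT
  TTF..T
Step 2: 4 trees catch fire, 2 burn out
  TTTTT.
  TTTTTT
  TTTTTT
  TTTFTT
  TTF.FT
  TF...T
Step 3: 6 trees catch fire, 4 burn out
  TTTTT.
  TTTTTT
  TTTFTT
  TTF.FT
  TF...F
  F....T
Step 4: 7 trees catch fire, 6 burn out
  TTTTT.
  TTTFTT
  TTF.FT
  TF...F
  F.....
  .....F
Step 5: 6 trees catch fire, 7 burn out
  TTTFT.
  TTF.FT
  TF...F
  F.....
  ......
  ......

TTTFT.
TTF.FT
TF...F
F.....
......
......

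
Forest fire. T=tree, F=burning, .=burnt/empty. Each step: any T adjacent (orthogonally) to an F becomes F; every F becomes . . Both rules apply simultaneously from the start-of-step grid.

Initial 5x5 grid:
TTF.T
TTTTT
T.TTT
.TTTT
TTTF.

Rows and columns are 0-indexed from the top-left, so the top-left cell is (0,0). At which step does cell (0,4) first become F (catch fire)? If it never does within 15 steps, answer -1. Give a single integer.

Step 1: cell (0,4)='T' (+4 fires, +2 burnt)
Step 2: cell (0,4)='T' (+8 fires, +4 burnt)
Step 3: cell (0,4)='T' (+5 fires, +8 burnt)
Step 4: cell (0,4)='F' (+2 fires, +5 burnt)
  -> target ignites at step 4
Step 5: cell (0,4)='.' (+0 fires, +2 burnt)
  fire out at step 5

4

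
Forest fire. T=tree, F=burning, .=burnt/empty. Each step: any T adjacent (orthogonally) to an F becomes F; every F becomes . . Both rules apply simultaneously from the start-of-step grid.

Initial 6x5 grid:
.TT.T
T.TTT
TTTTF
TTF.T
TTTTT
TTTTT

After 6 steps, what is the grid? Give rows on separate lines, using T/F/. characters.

Step 1: 6 trees catch fire, 2 burn out
  .TT.T
  T.TTF
  TTFF.
  TF..F
  TTFTT
  TTTTT
Step 2: 9 trees catch fire, 6 burn out
  .TT.F
  T.FF.
  TF...
  F....
  TF.FF
  TTFTT
Step 3: 6 trees catch fire, 9 burn out
  .TF..
  T....
  F....
  .....
  F....
  TF.FF
Step 4: 3 trees catch fire, 6 burn out
  .F...
  F....
  .....
  .....
  .....
  F....
Step 5: 0 trees catch fire, 3 burn out
  .....
  .....
  .....
  .....
  .....
  .....
Step 6: 0 trees catch fire, 0 burn out
  .....
  .....
  .....
  .....
  .....
  .....

.....
.....
.....
.....
.....
.....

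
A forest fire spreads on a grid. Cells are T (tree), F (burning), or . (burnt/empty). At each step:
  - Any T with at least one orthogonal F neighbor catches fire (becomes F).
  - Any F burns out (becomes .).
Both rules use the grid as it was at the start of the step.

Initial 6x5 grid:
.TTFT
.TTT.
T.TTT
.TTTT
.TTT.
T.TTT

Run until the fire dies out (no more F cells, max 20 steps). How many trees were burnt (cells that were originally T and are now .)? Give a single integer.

Step 1: +3 fires, +1 burnt (F count now 3)
Step 2: +3 fires, +3 burnt (F count now 3)
Step 3: +4 fires, +3 burnt (F count now 4)
Step 4: +3 fires, +4 burnt (F count now 3)
Step 5: +3 fires, +3 burnt (F count now 3)
Step 6: +3 fires, +3 burnt (F count now 3)
Step 7: +0 fires, +3 burnt (F count now 0)
Fire out after step 7
Initially T: 21, now '.': 28
Total burnt (originally-T cells now '.'): 19

Answer: 19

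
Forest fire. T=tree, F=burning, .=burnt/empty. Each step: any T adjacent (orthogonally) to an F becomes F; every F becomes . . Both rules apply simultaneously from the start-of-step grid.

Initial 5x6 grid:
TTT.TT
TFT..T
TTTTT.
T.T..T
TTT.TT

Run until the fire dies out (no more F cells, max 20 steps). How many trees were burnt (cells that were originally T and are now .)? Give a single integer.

Answer: 15

Derivation:
Step 1: +4 fires, +1 burnt (F count now 4)
Step 2: +4 fires, +4 burnt (F count now 4)
Step 3: +3 fires, +4 burnt (F count now 3)
Step 4: +3 fires, +3 burnt (F count now 3)
Step 5: +1 fires, +3 burnt (F count now 1)
Step 6: +0 fires, +1 burnt (F count now 0)
Fire out after step 6
Initially T: 21, now '.': 24
Total burnt (originally-T cells now '.'): 15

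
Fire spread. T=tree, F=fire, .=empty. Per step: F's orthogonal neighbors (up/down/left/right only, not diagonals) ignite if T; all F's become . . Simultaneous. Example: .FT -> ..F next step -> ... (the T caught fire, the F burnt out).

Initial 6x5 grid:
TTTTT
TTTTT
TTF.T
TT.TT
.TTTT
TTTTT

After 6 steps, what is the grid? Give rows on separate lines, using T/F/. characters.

Step 1: 2 trees catch fire, 1 burn out
  TTTTT
  TTFTT
  TF..T
  TT.TT
  .TTTT
  TTTTT
Step 2: 5 trees catch fire, 2 burn out
  TTFTT
  TF.FT
  F...T
  TF.TT
  .TTTT
  TTTTT
Step 3: 6 trees catch fire, 5 burn out
  TF.FT
  F...F
  ....T
  F..TT
  .FTTT
  TTTTT
Step 4: 5 trees catch fire, 6 burn out
  F...F
  .....
  ....F
  ...TT
  ..FTT
  TFTTT
Step 5: 4 trees catch fire, 5 burn out
  .....
  .....
  .....
  ...TF
  ...FT
  F.FTT
Step 6: 3 trees catch fire, 4 burn out
  .....
  .....
  .....
  ...F.
  ....F
  ...FT

.....
.....
.....
...F.
....F
...FT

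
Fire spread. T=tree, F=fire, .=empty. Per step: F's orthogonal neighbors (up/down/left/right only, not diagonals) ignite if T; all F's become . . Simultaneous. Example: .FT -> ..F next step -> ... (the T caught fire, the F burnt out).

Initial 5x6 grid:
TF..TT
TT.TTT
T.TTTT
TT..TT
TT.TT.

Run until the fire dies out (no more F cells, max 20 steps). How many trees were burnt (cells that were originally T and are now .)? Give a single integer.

Answer: 8

Derivation:
Step 1: +2 fires, +1 burnt (F count now 2)
Step 2: +1 fires, +2 burnt (F count now 1)
Step 3: +1 fires, +1 burnt (F count now 1)
Step 4: +1 fires, +1 burnt (F count now 1)
Step 5: +2 fires, +1 burnt (F count now 2)
Step 6: +1 fires, +2 burnt (F count now 1)
Step 7: +0 fires, +1 burnt (F count now 0)
Fire out after step 7
Initially T: 21, now '.': 17
Total burnt (originally-T cells now '.'): 8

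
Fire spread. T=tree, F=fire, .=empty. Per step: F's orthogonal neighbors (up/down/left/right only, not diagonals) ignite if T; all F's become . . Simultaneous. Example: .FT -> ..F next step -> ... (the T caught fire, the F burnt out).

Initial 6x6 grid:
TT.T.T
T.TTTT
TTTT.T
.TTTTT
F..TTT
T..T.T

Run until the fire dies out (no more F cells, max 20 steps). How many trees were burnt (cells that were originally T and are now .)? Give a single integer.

Step 1: +1 fires, +1 burnt (F count now 1)
Step 2: +0 fires, +1 burnt (F count now 0)
Fire out after step 2
Initially T: 25, now '.': 12
Total burnt (originally-T cells now '.'): 1

Answer: 1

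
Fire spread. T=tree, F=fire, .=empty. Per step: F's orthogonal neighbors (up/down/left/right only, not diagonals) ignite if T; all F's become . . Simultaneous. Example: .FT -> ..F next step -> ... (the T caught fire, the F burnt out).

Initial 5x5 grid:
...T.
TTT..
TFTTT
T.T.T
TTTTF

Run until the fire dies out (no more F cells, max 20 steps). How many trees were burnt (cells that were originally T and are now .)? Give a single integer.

Step 1: +5 fires, +2 burnt (F count now 5)
Step 2: +7 fires, +5 burnt (F count now 7)
Step 3: +2 fires, +7 burnt (F count now 2)
Step 4: +0 fires, +2 burnt (F count now 0)
Fire out after step 4
Initially T: 15, now '.': 24
Total burnt (originally-T cells now '.'): 14

Answer: 14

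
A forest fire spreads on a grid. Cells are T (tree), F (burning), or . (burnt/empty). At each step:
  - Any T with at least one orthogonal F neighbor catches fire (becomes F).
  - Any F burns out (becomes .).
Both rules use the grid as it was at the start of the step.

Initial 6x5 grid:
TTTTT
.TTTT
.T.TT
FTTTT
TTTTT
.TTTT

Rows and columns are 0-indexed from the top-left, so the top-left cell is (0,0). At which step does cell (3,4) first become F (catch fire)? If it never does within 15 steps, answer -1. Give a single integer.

Step 1: cell (3,4)='T' (+2 fires, +1 burnt)
Step 2: cell (3,4)='T' (+3 fires, +2 burnt)
Step 3: cell (3,4)='T' (+4 fires, +3 burnt)
Step 4: cell (3,4)='F' (+6 fires, +4 burnt)
  -> target ignites at step 4
Step 5: cell (3,4)='.' (+6 fires, +6 burnt)
Step 6: cell (3,4)='.' (+3 fires, +6 burnt)
Step 7: cell (3,4)='.' (+1 fires, +3 burnt)
Step 8: cell (3,4)='.' (+0 fires, +1 burnt)
  fire out at step 8

4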